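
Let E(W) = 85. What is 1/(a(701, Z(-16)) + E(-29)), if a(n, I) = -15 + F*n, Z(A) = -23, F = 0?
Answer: 1/70 ≈ 0.014286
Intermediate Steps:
a(n, I) = -15 (a(n, I) = -15 + 0*n = -15 + 0 = -15)
1/(a(701, Z(-16)) + E(-29)) = 1/(-15 + 85) = 1/70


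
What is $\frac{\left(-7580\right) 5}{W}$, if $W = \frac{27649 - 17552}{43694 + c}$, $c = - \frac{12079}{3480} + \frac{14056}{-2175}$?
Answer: $- \frac{288078944903}{1756878} \approx -1.6397 \cdot 10^{5}$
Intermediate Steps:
$c = - \frac{172843}{17400}$ ($c = \left(-12079\right) \frac{1}{3480} + 14056 \left(- \frac{1}{2175}\right) = - \frac{12079}{3480} - \frac{14056}{2175} = - \frac{172843}{17400} \approx -9.9335$)
$W = \frac{175687800}{760102757}$ ($W = \frac{27649 - 17552}{43694 - \frac{172843}{17400}} = \frac{10097}{\frac{760102757}{17400}} = 10097 \cdot \frac{17400}{760102757} = \frac{175687800}{760102757} \approx 0.23114$)
$\frac{\left(-7580\right) 5}{W} = \frac{\left(-7580\right) 5}{\frac{175687800}{760102757}} = \left(-37900\right) \frac{760102757}{175687800} = - \frac{288078944903}{1756878}$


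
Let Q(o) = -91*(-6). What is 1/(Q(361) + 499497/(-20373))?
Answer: 6791/3541387 ≈ 0.0019176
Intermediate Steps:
Q(o) = 546
1/(Q(361) + 499497/(-20373)) = 1/(546 + 499497/(-20373)) = 1/(546 + 499497*(-1/20373)) = 1/(546 - 166499/6791) = 1/(3541387/6791) = 6791/3541387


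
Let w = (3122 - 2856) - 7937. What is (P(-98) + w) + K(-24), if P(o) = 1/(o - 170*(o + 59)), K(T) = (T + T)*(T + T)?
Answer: -35057243/6532 ≈ -5367.0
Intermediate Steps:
w = -7671 (w = 266 - 7937 = -7671)
K(T) = 4*T**2 (K(T) = (2*T)*(2*T) = 4*T**2)
P(o) = 1/(-10030 - 169*o) (P(o) = 1/(o - 170*(59 + o)) = 1/(o + (-10030 - 170*o)) = 1/(-10030 - 169*o))
(P(-98) + w) + K(-24) = (-1/(10030 + 169*(-98)) - 7671) + 4*(-24)**2 = (-1/(10030 - 16562) - 7671) + 4*576 = (-1/(-6532) - 7671) + 2304 = (-1*(-1/6532) - 7671) + 2304 = (1/6532 - 7671) + 2304 = -50106971/6532 + 2304 = -35057243/6532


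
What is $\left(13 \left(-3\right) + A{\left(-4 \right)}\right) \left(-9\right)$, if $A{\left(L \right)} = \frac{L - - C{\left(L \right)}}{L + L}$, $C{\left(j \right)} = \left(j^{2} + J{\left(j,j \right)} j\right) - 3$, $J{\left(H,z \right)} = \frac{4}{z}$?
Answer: $\frac{2925}{8} \approx 365.63$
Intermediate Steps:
$C{\left(j \right)} = 1 + j^{2}$ ($C{\left(j \right)} = \left(j^{2} + \frac{4}{j} j\right) - 3 = \left(j^{2} + 4\right) - 3 = \left(4 + j^{2}\right) - 3 = 1 + j^{2}$)
$A{\left(L \right)} = \frac{1 + L + L^{2}}{2 L}$ ($A{\left(L \right)} = \frac{L + \left(\left(1 + L^{2}\right) - 0\right)}{L + L} = \frac{L + \left(\left(1 + L^{2}\right) + 0\right)}{2 L} = \left(L + \left(1 + L^{2}\right)\right) \frac{1}{2 L} = \left(1 + L + L^{2}\right) \frac{1}{2 L} = \frac{1 + L + L^{2}}{2 L}$)
$\left(13 \left(-3\right) + A{\left(-4 \right)}\right) \left(-9\right) = \left(13 \left(-3\right) + \frac{1 - 4 + \left(-4\right)^{2}}{2 \left(-4\right)}\right) \left(-9\right) = \left(-39 + \frac{1}{2} \left(- \frac{1}{4}\right) \left(1 - 4 + 16\right)\right) \left(-9\right) = \left(-39 + \frac{1}{2} \left(- \frac{1}{4}\right) 13\right) \left(-9\right) = \left(-39 - \frac{13}{8}\right) \left(-9\right) = \left(- \frac{325}{8}\right) \left(-9\right) = \frac{2925}{8}$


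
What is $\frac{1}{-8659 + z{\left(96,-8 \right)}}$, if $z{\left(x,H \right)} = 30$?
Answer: $- \frac{1}{8629} \approx -0.00011589$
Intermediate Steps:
$\frac{1}{-8659 + z{\left(96,-8 \right)}} = \frac{1}{-8659 + 30} = \frac{1}{-8629} = - \frac{1}{8629}$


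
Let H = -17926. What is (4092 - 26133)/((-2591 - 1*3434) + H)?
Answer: 22041/23951 ≈ 0.92025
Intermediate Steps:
(4092 - 26133)/((-2591 - 1*3434) + H) = (4092 - 26133)/((-2591 - 1*3434) - 17926) = -22041/((-2591 - 3434) - 17926) = -22041/(-6025 - 17926) = -22041/(-23951) = -22041*(-1/23951) = 22041/23951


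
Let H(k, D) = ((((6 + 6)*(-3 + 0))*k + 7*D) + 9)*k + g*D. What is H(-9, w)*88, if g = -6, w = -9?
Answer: -209088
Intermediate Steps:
H(k, D) = -6*D + k*(9 - 36*k + 7*D) (H(k, D) = ((((6 + 6)*(-3 + 0))*k + 7*D) + 9)*k - 6*D = (((12*(-3))*k + 7*D) + 9)*k - 6*D = ((-36*k + 7*D) + 9)*k - 6*D = (9 - 36*k + 7*D)*k - 6*D = k*(9 - 36*k + 7*D) - 6*D = -6*D + k*(9 - 36*k + 7*D))
H(-9, w)*88 = (-36*(-9)² - 6*(-9) + 9*(-9) + 7*(-9)*(-9))*88 = (-36*81 + 54 - 81 + 567)*88 = (-2916 + 54 - 81 + 567)*88 = -2376*88 = -209088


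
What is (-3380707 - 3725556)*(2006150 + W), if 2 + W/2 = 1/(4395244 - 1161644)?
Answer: -23049425926196192663/1616800 ≈ -1.4256e+13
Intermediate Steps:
W = -6467199/1616800 (W = -4 + 2/(4395244 - 1161644) = -4 + 2/3233600 = -4 + 2*(1/3233600) = -4 + 1/1616800 = -6467199/1616800 ≈ -4.0000)
(-3380707 - 3725556)*(2006150 + W) = (-3380707 - 3725556)*(2006150 - 6467199/1616800) = -7106263*3243536852801/1616800 = -23049425926196192663/1616800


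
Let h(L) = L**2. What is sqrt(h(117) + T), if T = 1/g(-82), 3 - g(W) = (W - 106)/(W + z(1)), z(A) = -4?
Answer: sqrt(16770530)/35 ≈ 117.01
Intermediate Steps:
g(W) = 3 - (-106 + W)/(-4 + W) (g(W) = 3 - (W - 106)/(W - 4) = 3 - (-106 + W)/(-4 + W))
T = 43/35 (T = 1/(2*(47 - 82)/(-4 - 82)) = 1/(2*(-35)/(-86)) = 1/(2*(-1/86)*(-35)) = 1/(35/43) = 43/35 ≈ 1.2286)
sqrt(h(117) + T) = sqrt(117**2 + 43/35) = sqrt(13689 + 43/35) = sqrt(479158/35) = sqrt(16770530)/35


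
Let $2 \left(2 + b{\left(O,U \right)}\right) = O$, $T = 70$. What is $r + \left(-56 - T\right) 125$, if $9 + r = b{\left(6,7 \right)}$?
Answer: $-15758$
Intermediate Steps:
$b{\left(O,U \right)} = -2 + \frac{O}{2}$
$r = -8$ ($r = -9 + \left(-2 + \frac{1}{2} \cdot 6\right) = -9 + \left(-2 + 3\right) = -9 + 1 = -8$)
$r + \left(-56 - T\right) 125 = -8 + \left(-56 - 70\right) 125 = -8 - 15750 = -15758$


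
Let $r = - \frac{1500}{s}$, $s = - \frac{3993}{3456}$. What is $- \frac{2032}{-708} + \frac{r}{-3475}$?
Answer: $\frac{81750332}{32746593} \approx 2.4965$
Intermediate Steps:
$s = - \frac{1331}{1152}$ ($s = \left(-3993\right) \frac{1}{3456} = - \frac{1331}{1152} \approx -1.1554$)
$r = \frac{1728000}{1331}$ ($r = - \frac{1500}{- \frac{1331}{1152}} = \left(-1500\right) \left(- \frac{1152}{1331}\right) = \frac{1728000}{1331} \approx 1298.3$)
$- \frac{2032}{-708} + \frac{r}{-3475} = - \frac{2032}{-708} + \frac{1728000}{1331 \left(-3475\right)} = \left(-2032\right) \left(- \frac{1}{708}\right) + \frac{1728000}{1331} \left(- \frac{1}{3475}\right) = \frac{508}{177} - \frac{69120}{185009} = \frac{81750332}{32746593}$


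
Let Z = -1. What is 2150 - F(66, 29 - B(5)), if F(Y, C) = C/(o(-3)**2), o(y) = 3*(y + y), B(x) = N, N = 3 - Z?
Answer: 696575/324 ≈ 2149.9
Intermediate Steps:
N = 4 (N = 3 - 1*(-1) = 3 + 1 = 4)
B(x) = 4
o(y) = 6*y (o(y) = 3*(2*y) = 6*y)
F(Y, C) = C/324 (F(Y, C) = C/((6*(-3))**2) = C/((-18)**2) = C/324)
2150 - F(66, 29 - B(5)) = 2150 - (29 - 1*4)/324 = 2150 - (29 - 4)/324 = 2150 - 25/324 = 696575/324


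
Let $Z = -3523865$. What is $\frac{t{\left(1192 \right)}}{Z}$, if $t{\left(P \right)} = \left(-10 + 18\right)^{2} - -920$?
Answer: $- \frac{984}{3523865} \approx -0.00027924$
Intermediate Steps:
$t{\left(P \right)} = 984$ ($t{\left(P \right)} = 8^{2} + 920 = 64 + 920 = 984$)
$\frac{t{\left(1192 \right)}}{Z} = \frac{984}{-3523865} = 984 \left(- \frac{1}{3523865}\right) = - \frac{984}{3523865}$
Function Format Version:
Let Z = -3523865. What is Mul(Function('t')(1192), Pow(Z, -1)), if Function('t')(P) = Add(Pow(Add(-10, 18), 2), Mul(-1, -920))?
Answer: Rational(-984, 3523865) ≈ -0.00027924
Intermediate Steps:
Function('t')(P) = 984 (Function('t')(P) = Add(Pow(8, 2), 920) = Add(64, 920) = 984)
Mul(Function('t')(1192), Pow(Z, -1)) = Mul(984, Pow(-3523865, -1)) = Mul(984, Rational(-1, 3523865)) = Rational(-984, 3523865)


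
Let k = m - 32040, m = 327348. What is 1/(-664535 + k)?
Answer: -1/369227 ≈ -2.7084e-6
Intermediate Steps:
k = 295308 (k = 327348 - 32040 = 295308)
1/(-664535 + k) = 1/(-664535 + 295308) = 1/(-369227) = -1/369227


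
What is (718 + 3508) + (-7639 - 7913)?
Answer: -11326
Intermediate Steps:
(718 + 3508) + (-7639 - 7913) = 4226 - 15552 = -11326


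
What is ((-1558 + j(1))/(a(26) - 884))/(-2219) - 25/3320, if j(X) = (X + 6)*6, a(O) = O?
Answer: -5263067/632095464 ≈ -0.0083264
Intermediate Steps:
j(X) = 36 + 6*X (j(X) = (6 + X)*6 = 36 + 6*X)
((-1558 + j(1))/(a(26) - 884))/(-2219) - 25/3320 = ((-1558 + (36 + 6*1))/(26 - 884))/(-2219) - 25/3320 = ((-1558 + (36 + 6))/(-858))*(-1/2219) - 25*1/3320 = ((-1558 + 42)*(-1/858))*(-1/2219) - 5/664 = -1516*(-1/858)*(-1/2219) - 5/664 = (758/429)*(-1/2219) - 5/664 = -758/951951 - 5/664 = -5263067/632095464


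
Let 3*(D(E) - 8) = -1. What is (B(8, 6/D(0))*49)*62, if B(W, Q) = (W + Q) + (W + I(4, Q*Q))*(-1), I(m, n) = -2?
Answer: 194432/23 ≈ 8453.6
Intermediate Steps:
D(E) = 23/3 (D(E) = 8 + (1/3)*(-1) = 8 - 1/3 = 23/3)
B(W, Q) = 2 + Q (B(W, Q) = (W + Q) + (W - 2)*(-1) = (Q + W) + (-2 + W)*(-1) = (Q + W) + (2 - W) = 2 + Q)
(B(8, 6/D(0))*49)*62 = ((2 + 6/(23/3))*49)*62 = ((2 + 6*(3/23))*49)*62 = ((2 + 18/23)*49)*62 = ((64/23)*49)*62 = (3136/23)*62 = 194432/23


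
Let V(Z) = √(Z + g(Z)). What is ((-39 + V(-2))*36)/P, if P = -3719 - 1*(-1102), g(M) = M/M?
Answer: 1404/2617 - 36*I/2617 ≈ 0.53649 - 0.013756*I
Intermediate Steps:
g(M) = 1
V(Z) = √(1 + Z) (V(Z) = √(Z + 1) = √(1 + Z))
P = -2617 (P = -3719 + 1102 = -2617)
((-39 + V(-2))*36)/P = ((-39 + √(1 - 2))*36)/(-2617) = ((-39 + √(-1))*36)*(-1/2617) = ((-39 + I)*36)*(-1/2617) = (-1404 + 36*I)*(-1/2617) = 1404/2617 - 36*I/2617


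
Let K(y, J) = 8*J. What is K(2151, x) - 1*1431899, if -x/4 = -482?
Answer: -1416475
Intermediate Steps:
x = 1928 (x = -4*(-482) = 1928)
K(2151, x) - 1*1431899 = 8*1928 - 1*1431899 = 15424 - 1431899 = -1416475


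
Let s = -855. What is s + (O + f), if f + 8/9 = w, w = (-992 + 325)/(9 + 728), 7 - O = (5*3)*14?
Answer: -7029613/6633 ≈ -1059.8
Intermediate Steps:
O = -203 (O = 7 - 5*3*14 = 7 - 15*14 = 7 - 1*210 = 7 - 210 = -203)
w = -667/737 ≈ -0.90502
f = -11899/6633 (f = -8/9 - 667/737 = -11899/6633 ≈ -1.7939)
s + (O + f) = -855 + (-203 - 11899/6633) = -855 - 1358398/6633 = -7029613/6633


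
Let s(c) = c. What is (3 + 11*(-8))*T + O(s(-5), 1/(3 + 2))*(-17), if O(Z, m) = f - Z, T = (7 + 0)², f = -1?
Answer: -4233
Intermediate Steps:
T = 49 (T = 7² = 49)
O(Z, m) = -1 - Z
(3 + 11*(-8))*T + O(s(-5), 1/(3 + 2))*(-17) = (3 + 11*(-8))*49 + (-1 - 1*(-5))*(-17) = (3 - 88)*49 + (-1 + 5)*(-17) = -85*49 + 4*(-17) = -4165 - 68 = -4233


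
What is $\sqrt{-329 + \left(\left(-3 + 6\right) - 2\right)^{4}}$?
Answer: $2 i \sqrt{82} \approx 18.111 i$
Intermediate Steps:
$\sqrt{-329 + \left(\left(-3 + 6\right) - 2\right)^{4}} = \sqrt{-329 + \left(3 - 2\right)^{4}} = \sqrt{-329 + 1^{4}} = \sqrt{-329 + 1} = \sqrt{-328} = 2 i \sqrt{82}$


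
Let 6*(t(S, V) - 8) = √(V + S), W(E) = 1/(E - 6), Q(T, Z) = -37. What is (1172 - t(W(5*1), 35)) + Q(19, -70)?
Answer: 1127 - √34/6 ≈ 1126.0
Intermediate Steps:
W(E) = 1/(-6 + E)
t(S, V) = 8 + √(S + V)/6 (t(S, V) = 8 + √(V + S)/6 = 8 + √(S + V)/6)
(1172 - t(W(5*1), 35)) + Q(19, -70) = (1172 - (8 + √(1/(-6 + 5*1) + 35)/6)) - 37 = (1172 - (8 + √(1/(-6 + 5) + 35)/6)) - 37 = (1172 - (8 + √(1/(-1) + 35)/6)) - 37 = (1172 - (8 + √(-1 + 35)/6)) - 37 = (1172 - (8 + √34/6)) - 37 = (1172 + (-8 - √34/6)) - 37 = (1164 - √34/6) - 37 = 1127 - √34/6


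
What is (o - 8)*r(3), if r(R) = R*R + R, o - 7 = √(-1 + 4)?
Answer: -12 + 12*√3 ≈ 8.7846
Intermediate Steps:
o = 7 + √3 (o = 7 + √(-1 + 4) = 7 + √3 ≈ 8.7321)
r(R) = R + R² (r(R) = R² + R = R + R²)
(o - 8)*r(3) = ((7 + √3) - 8)*(3*(1 + 3)) = (-1 + √3)*(3*4) = (-1 + √3)*12 = -12 + 12*√3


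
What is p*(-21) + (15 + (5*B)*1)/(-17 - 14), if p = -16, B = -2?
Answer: 10411/31 ≈ 335.84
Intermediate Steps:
p*(-21) + (15 + (5*B)*1)/(-17 - 14) = -16*(-21) + (15 + (5*(-2))*1)/(-17 - 14) = 336 + (15 - 10*1)/(-31) = 336 + (15 - 10)*(-1/31) = 336 + 5*(-1/31) = 336 - 5/31 = 10411/31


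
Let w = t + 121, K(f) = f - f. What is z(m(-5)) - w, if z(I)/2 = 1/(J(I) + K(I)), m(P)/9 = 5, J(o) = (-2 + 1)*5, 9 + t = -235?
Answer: 613/5 ≈ 122.60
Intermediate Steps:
t = -244 (t = -9 - 235 = -244)
J(o) = -5 (J(o) = -1*5 = -5)
K(f) = 0
m(P) = 45 (m(P) = 9*5 = 45)
w = -123 (w = -244 + 121 = -123)
z(I) = -⅖ (z(I) = 2/(-5 + 0) = 2/(-5) = 2*(-⅕) = -⅖)
z(m(-5)) - w = -⅖ - 1*(-123) = -⅖ + 123 = 613/5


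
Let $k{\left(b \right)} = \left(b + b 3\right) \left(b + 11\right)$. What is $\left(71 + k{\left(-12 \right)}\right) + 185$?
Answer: $304$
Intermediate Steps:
$k{\left(b \right)} = 4 b \left(11 + b\right)$ ($k{\left(b \right)} = \left(b + 3 b\right) \left(11 + b\right) = 4 b \left(11 + b\right)$)
$\left(71 + k{\left(-12 \right)}\right) + 185 = \left(71 + 4 \left(-12\right) \left(11 - 12\right)\right) + 185 = \left(71 + 4 \left(-12\right) \left(-1\right)\right) + 185 = \left(71 + 48\right) + 185 = 119 + 185 = 304$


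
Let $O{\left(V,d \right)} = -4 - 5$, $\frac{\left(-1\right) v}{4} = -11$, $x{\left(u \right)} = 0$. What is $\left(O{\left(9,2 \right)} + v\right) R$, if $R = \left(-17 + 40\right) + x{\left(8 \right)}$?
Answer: $805$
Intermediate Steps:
$v = 44$ ($v = \left(-4\right) \left(-11\right) = 44$)
$O{\left(V,d \right)} = -9$ ($O{\left(V,d \right)} = -4 - 5 = -9$)
$R = 23$ ($R = \left(-17 + 40\right) + 0 = 23 + 0 = 23$)
$\left(O{\left(9,2 \right)} + v\right) R = \left(-9 + 44\right) 23 = 35 \cdot 23 = 805$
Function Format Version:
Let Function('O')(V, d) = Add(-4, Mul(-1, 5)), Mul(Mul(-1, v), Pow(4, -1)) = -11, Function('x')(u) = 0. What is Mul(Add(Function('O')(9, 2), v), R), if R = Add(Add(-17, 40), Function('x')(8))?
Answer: 805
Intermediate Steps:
v = 44 (v = Mul(-4, -11) = 44)
Function('O')(V, d) = -9 (Function('O')(V, d) = Add(-4, -5) = -9)
R = 23 (R = Add(Add(-17, 40), 0) = Add(23, 0) = 23)
Mul(Add(Function('O')(9, 2), v), R) = Mul(Add(-9, 44), 23) = Mul(35, 23) = 805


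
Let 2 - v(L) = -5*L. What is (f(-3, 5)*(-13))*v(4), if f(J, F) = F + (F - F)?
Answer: -1430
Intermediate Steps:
f(J, F) = F (f(J, F) = F + 0 = F)
v(L) = 2 + 5*L (v(L) = 2 - (-5)*L = 2 + 5*L)
(f(-3, 5)*(-13))*v(4) = (5*(-13))*(2 + 5*4) = -65*(2 + 20) = -65*22 = -1430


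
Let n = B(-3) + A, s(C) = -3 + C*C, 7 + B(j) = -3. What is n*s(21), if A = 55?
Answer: 19710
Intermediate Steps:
B(j) = -10 (B(j) = -7 - 3 = -10)
s(C) = -3 + C²
n = 45 (n = -10 + 55 = 45)
n*s(21) = 45*(-3 + 21²) = 45*(-3 + 441) = 45*438 = 19710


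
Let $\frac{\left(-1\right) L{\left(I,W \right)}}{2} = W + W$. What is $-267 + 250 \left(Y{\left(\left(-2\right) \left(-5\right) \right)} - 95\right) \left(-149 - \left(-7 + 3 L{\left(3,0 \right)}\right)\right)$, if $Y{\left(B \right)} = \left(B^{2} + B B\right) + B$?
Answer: $-4082767$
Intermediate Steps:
$Y{\left(B \right)} = B + 2 B^{2}$ ($Y{\left(B \right)} = \left(B^{2} + B^{2}\right) + B = 2 B^{2} + B = B + 2 B^{2}$)
$L{\left(I,W \right)} = - 4 W$ ($L{\left(I,W \right)} = - 2 \left(W + W\right) = - 2 \cdot 2 W = - 4 W$)
$-267 + 250 \left(Y{\left(\left(-2\right) \left(-5\right) \right)} - 95\right) \left(-149 - \left(-7 + 3 L{\left(3,0 \right)}\right)\right) = -267 + 250 \left(\left(-2\right) \left(-5\right) \left(1 + 2 \left(\left(-2\right) \left(-5\right)\right)\right) - 95\right) \left(-149 + \left(- 3 \left(\left(-4\right) 0\right) + 7\right)\right) = -267 + 250 \left(10 \left(1 + 2 \cdot 10\right) - 95\right) \left(-149 + \left(\left(-3\right) 0 + 7\right)\right) = -267 + 250 \left(10 \left(1 + 20\right) - 95\right) \left(-149 + \left(0 + 7\right)\right) = -267 + 250 \left(10 \cdot 21 - 95\right) \left(-149 + 7\right) = -267 + 250 \left(210 - 95\right) \left(-142\right) = -267 + 250 \cdot 115 \left(-142\right) = -267 + 250 \left(-16330\right) = -267 - 4082500 = -4082767$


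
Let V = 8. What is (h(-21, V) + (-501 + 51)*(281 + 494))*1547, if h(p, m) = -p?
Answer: -539483763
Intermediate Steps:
(h(-21, V) + (-501 + 51)*(281 + 494))*1547 = (-1*(-21) + (-501 + 51)*(281 + 494))*1547 = (21 - 450*775)*1547 = (21 - 348750)*1547 = -348729*1547 = -539483763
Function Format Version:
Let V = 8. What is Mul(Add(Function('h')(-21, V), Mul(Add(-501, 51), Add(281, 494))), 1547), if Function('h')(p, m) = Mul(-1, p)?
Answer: -539483763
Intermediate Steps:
Mul(Add(Function('h')(-21, V), Mul(Add(-501, 51), Add(281, 494))), 1547) = Mul(Add(Mul(-1, -21), Mul(Add(-501, 51), Add(281, 494))), 1547) = Mul(Add(21, Mul(-450, 775)), 1547) = Mul(Add(21, -348750), 1547) = Mul(-348729, 1547) = -539483763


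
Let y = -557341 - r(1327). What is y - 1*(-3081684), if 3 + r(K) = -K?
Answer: 2525673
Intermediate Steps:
r(K) = -3 - K
y = -556011 (y = -557341 - (-3 - 1*1327) = -557341 - (-3 - 1327) = -557341 - 1*(-1330) = -557341 + 1330 = -556011)
y - 1*(-3081684) = -556011 - 1*(-3081684) = -556011 + 3081684 = 2525673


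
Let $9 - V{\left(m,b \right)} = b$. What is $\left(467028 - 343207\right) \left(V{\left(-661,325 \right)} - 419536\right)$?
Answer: $-51986494492$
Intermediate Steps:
$V{\left(m,b \right)} = 9 - b$
$\left(467028 - 343207\right) \left(V{\left(-661,325 \right)} - 419536\right) = \left(467028 - 343207\right) \left(\left(9 - 325\right) - 419536\right) = \left(467028 - 343207\right) \left(-316 - 419536\right) = 123821 \left(-419852\right) = -51986494492$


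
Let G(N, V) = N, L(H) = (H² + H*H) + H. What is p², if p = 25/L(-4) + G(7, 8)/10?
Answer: 49729/19600 ≈ 2.5372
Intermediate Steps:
L(H) = H + 2*H² (L(H) = (H² + H²) + H = 2*H² + H = H + 2*H²)
p = 223/140 (p = 25/((-4*(1 + 2*(-4)))) + 7/10 = 25/((-4*(1 - 8))) + 7*(⅒) = 25/((-4*(-7))) + 7/10 = 25/28 + 7/10 = 223/140 ≈ 1.5929)
p² = (223/140)² = 49729/19600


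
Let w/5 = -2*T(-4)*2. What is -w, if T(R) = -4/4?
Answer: -20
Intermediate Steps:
T(R) = -1 (T(R) = -4*1/4 = -1)
w = 20 (w = 5*(-2*(-1)*2) = 5*(2*2) = 5*4 = 20)
-w = -1*20 = -20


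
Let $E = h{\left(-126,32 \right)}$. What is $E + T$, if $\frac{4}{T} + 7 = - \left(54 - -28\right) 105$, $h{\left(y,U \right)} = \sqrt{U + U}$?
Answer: $\frac{68932}{8617} \approx 7.9995$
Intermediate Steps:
$h{\left(y,U \right)} = \sqrt{2} \sqrt{U}$ ($h{\left(y,U \right)} = \sqrt{2 U} = \sqrt{2} \sqrt{U}$)
$E = 8$ ($E = \sqrt{2} \sqrt{32} = \sqrt{2} \cdot 4 \sqrt{2} = 8$)
$T = - \frac{4}{8617}$ ($T = \frac{4}{-7 - \left(54 - -28\right) 105} = \frac{4}{-7 - \left(54 + 28\right) 105} = \frac{4}{-7 - 82 \cdot 105} = \frac{4}{-7 - 8610} = \frac{4}{-8617} = 4 \left(- \frac{1}{8617}\right) = - \frac{4}{8617} \approx -0.0004642$)
$E + T = 8 - \frac{4}{8617} = \frac{68932}{8617}$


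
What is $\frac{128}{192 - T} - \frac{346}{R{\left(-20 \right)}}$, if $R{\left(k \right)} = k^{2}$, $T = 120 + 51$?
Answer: $\frac{21967}{4200} \approx 5.2302$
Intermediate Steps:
$T = 171$
$\frac{128}{192 - T} - \frac{346}{R{\left(-20 \right)}} = \frac{128}{192 - 171} - \frac{346}{\left(-20\right)^{2}} = \frac{128}{192 - 171} - \frac{346}{400} = \frac{128}{21} - \frac{173}{200} = \frac{21967}{4200}$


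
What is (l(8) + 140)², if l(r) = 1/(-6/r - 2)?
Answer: 2359296/121 ≈ 19498.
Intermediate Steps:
l(r) = 1/(-2 - 6/r)
(l(8) + 140)² = (-1*8/(6 + 2*8) + 140)² = (-1*8/(6 + 16) + 140)² = (-1*8/22 + 140)² = (-1*8*1/22 + 140)² = (-4/11 + 140)² = (1536/11)² = 2359296/121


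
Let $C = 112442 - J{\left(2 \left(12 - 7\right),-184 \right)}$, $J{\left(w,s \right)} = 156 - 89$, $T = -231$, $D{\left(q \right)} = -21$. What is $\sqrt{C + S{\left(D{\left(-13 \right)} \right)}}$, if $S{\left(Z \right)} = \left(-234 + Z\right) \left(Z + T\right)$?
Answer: $\sqrt{176635} \approx 420.28$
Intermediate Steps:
$S{\left(Z \right)} = \left(-234 + Z\right) \left(-231 + Z\right)$ ($S{\left(Z \right)} = \left(-234 + Z\right) \left(Z - 231\right) = \left(-234 + Z\right) \left(-231 + Z\right)$)
$J{\left(w,s \right)} = 67$
$C = 112375$ ($C = 112442 - 67 = 112375$)
$\sqrt{C + S{\left(D{\left(-13 \right)} \right)}} = \sqrt{112375 + \left(54054 + \left(-21\right)^{2} - -9765\right)} = \sqrt{112375 + \left(54054 + 441 + 9765\right)} = \sqrt{112375 + 64260} = \sqrt{176635}$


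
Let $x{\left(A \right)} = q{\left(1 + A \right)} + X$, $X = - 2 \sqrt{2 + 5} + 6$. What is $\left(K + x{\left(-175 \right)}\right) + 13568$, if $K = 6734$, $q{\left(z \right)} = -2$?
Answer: $20306 - 2 \sqrt{7} \approx 20301.0$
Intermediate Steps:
$X = 6 - 2 \sqrt{7}$ ($X = - 2 \sqrt{7} + 6 = 6 - 2 \sqrt{7} \approx 0.7085$)
$x{\left(A \right)} = 4 - 2 \sqrt{7}$ ($x{\left(A \right)} = -2 + \left(6 - 2 \sqrt{7}\right) = 4 - 2 \sqrt{7}$)
$\left(K + x{\left(-175 \right)}\right) + 13568 = \left(6734 + \left(4 - 2 \sqrt{7}\right)\right) + 13568 = \left(6738 - 2 \sqrt{7}\right) + 13568 = 20306 - 2 \sqrt{7}$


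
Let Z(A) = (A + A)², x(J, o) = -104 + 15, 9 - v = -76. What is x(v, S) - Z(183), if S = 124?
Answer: -134045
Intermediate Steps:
v = 85 (v = 9 - 1*(-76) = 9 + 76 = 85)
x(J, o) = -89
Z(A) = 4*A² (Z(A) = (2*A)² = 4*A²)
x(v, S) - Z(183) = -89 - 4*183² = -89 - 4*33489 = -89 - 1*133956 = -89 - 133956 = -134045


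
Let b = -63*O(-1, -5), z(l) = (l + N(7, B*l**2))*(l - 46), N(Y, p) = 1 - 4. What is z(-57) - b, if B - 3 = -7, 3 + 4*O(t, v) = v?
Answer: 6054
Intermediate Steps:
O(t, v) = -3/4 + v/4
B = -4 (B = 3 - 7 = -4)
N(Y, p) = -3
z(l) = (-46 + l)*(-3 + l) (z(l) = (l - 3)*(l - 46) = (-3 + l)*(-46 + l) = (-46 + l)*(-3 + l))
b = 126 (b = -63*(-3/4 + (1/4)*(-5)) = -63*(-3/4 - 5/4) = -63*(-2) = 126)
z(-57) - b = (138 + (-57)**2 - 49*(-57)) - 1*126 = (138 + 3249 + 2793) - 126 = 6180 - 126 = 6054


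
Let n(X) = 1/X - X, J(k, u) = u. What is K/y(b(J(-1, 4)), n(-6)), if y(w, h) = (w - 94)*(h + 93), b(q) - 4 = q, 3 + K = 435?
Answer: -1296/25499 ≈ -0.050826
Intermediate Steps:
K = 432 (K = -3 + 435 = 432)
b(q) = 4 + q
y(w, h) = (-94 + w)*(93 + h)
K/y(b(J(-1, 4)), n(-6)) = 432/(-8742 - 94*(1/(-6) - 1*(-6)) + 93*(4 + 4) + (1/(-6) - 1*(-6))*(4 + 4)) = 432/(-8742 - 94*(-⅙ + 6) + 93*8 + (-⅙ + 6)*8) = 432/(-8742 - 94*35/6 + 744 + (35/6)*8) = 432/(-8742 - 1645/3 + 744 + 140/3) = 432/(-25499/3) = 432*(-3/25499) = -1296/25499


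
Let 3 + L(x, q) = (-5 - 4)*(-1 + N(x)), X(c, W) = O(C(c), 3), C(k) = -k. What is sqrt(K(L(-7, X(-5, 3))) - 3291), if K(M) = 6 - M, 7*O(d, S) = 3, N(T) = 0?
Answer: I*sqrt(3291) ≈ 57.367*I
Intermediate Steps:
O(d, S) = 3/7 (O(d, S) = (1/7)*3 = 3/7)
X(c, W) = 3/7
L(x, q) = 6 (L(x, q) = -3 + (-5 - 4)*(-1 + 0) = -3 - 9*(-1) = -3 + 9 = 6)
sqrt(K(L(-7, X(-5, 3))) - 3291) = sqrt((6 - 1*6) - 3291) = sqrt((6 - 6) - 3291) = sqrt(0 - 3291) = sqrt(-3291) = I*sqrt(3291)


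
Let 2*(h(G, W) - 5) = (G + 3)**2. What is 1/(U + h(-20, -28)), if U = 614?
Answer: 2/1527 ≈ 0.0013098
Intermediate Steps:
h(G, W) = 5 + (3 + G)**2/2 (h(G, W) = 5 + (G + 3)**2/2 = 5 + (3 + G)**2/2)
1/(U + h(-20, -28)) = 1/(614 + (5 + (3 - 20)**2/2)) = 1/(614 + (5 + (1/2)*(-17)**2)) = 1/(614 + (5 + (1/2)*289)) = 1/(614 + (5 + 289/2)) = 1/(614 + 299/2) = 1/(1527/2) = 2/1527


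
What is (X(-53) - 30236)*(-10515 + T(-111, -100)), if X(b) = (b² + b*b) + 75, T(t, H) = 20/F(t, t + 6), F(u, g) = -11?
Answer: 2839256955/11 ≈ 2.5811e+8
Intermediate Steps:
T(t, H) = -20/11 (T(t, H) = 20/(-11) = 20*(-1/11) = -20/11)
X(b) = 75 + 2*b² (X(b) = (b² + b²) + 75 = 2*b² + 75 = 75 + 2*b²)
(X(-53) - 30236)*(-10515 + T(-111, -100)) = ((75 + 2*(-53)²) - 30236)*(-10515 - 20/11) = ((75 + 2*2809) - 30236)*(-115685/11) = ((75 + 5618) - 30236)*(-115685/11) = (5693 - 30236)*(-115685/11) = -24543*(-115685/11) = 2839256955/11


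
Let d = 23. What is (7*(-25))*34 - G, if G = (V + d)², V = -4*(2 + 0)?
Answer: -6175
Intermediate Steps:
V = -8 (V = -4*2 = -8)
G = 225 (G = (-8 + 23)² = 15² = 225)
(7*(-25))*34 - G = (7*(-25))*34 - 1*225 = -175*34 - 225 = -5950 - 225 = -6175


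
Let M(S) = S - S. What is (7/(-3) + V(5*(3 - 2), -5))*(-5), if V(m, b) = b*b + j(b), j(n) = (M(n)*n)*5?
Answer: -340/3 ≈ -113.33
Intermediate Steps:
M(S) = 0
j(n) = 0 (j(n) = (0*n)*5 = 0*5 = 0)
V(m, b) = b² (V(m, b) = b*b + 0 = b² + 0 = b²)
(7/(-3) + V(5*(3 - 2), -5))*(-5) = (7/(-3) + (-5)²)*(-5) = (7*(-⅓) + 25)*(-5) = (-7/3 + 25)*(-5) = (68/3)*(-5) = -340/3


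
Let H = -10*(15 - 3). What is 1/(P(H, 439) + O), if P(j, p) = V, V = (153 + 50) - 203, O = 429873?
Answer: 1/429873 ≈ 2.3263e-6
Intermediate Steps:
V = 0 (V = 203 - 203 = 0)
H = -120 (H = -10*12 = -120)
P(j, p) = 0
1/(P(H, 439) + O) = 1/(0 + 429873) = 1/429873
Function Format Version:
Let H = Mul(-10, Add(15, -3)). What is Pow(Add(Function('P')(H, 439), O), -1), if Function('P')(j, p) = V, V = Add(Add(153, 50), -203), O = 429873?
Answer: Rational(1, 429873) ≈ 2.3263e-6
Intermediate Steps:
V = 0 (V = Add(203, -203) = 0)
H = -120 (H = Mul(-10, 12) = -120)
Function('P')(j, p) = 0
Pow(Add(Function('P')(H, 439), O), -1) = Pow(Add(0, 429873), -1) = Pow(429873, -1) = Rational(1, 429873)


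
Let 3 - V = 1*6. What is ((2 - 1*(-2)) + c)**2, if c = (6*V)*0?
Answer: 16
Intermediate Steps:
V = -3 (V = 3 - 6 = -3)
c = 0 (c = (6*(-3))*0 = -18*0 = 0)
((2 - 1*(-2)) + c)**2 = ((2 - 1*(-2)) + 0)**2 = ((2 + 2) + 0)**2 = (4 + 0)**2 = 4**2 = 16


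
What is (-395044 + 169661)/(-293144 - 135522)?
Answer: 225383/428666 ≈ 0.52578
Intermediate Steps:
(-395044 + 169661)/(-293144 - 135522) = -225383/(-428666) = -225383*(-1/428666) = 225383/428666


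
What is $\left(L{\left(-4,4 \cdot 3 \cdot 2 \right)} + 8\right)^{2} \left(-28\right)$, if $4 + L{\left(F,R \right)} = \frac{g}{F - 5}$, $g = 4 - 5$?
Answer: $- \frac{38332}{81} \approx -473.23$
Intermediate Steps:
$g = -1$ ($g = 4 - 5 = -1$)
$L{\left(F,R \right)} = -4 - \frac{1}{-5 + F}$ ($L{\left(F,R \right)} = -4 - \frac{1}{F - 5} = -4 - \frac{1}{-5 + F}$)
$\left(L{\left(-4,4 \cdot 3 \cdot 2 \right)} + 8\right)^{2} \left(-28\right) = \left(\frac{19 - -16}{-5 - 4} + 8\right)^{2} \left(-28\right) = \left(\frac{19 + 16}{-9} + 8\right)^{2} \left(-28\right) = \left(\left(- \frac{1}{9}\right) 35 + 8\right)^{2} \left(-28\right) = \left(- \frac{35}{9} + 8\right)^{2} \left(-28\right) = \left(\frac{37}{9}\right)^{2} \left(-28\right) = \frac{1369}{81} \left(-28\right) = - \frac{38332}{81}$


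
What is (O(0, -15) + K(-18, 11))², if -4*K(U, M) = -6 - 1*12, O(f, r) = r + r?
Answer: 2601/4 ≈ 650.25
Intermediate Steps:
O(f, r) = 2*r
K(U, M) = 9/2 (K(U, M) = -(-6 - 1*12)/4 = -(-6 - 12)/4 = -¼*(-18) = 9/2)
(O(0, -15) + K(-18, 11))² = (2*(-15) + 9/2)² = (-30 + 9/2)² = (-51/2)² = 2601/4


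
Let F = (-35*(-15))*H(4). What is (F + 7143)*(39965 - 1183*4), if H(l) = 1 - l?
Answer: 196177344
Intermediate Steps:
F = -1575 (F = (-35*(-15))*(1 - 1*4) = 525*(1 - 4) = 525*(-3) = -1575)
(F + 7143)*(39965 - 1183*4) = (-1575 + 7143)*(39965 - 1183*4) = 5568*(39965 - 4732) = 5568*35233 = 196177344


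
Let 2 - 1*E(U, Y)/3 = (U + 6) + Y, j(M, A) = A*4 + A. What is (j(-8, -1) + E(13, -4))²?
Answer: 1936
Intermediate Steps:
j(M, A) = 5*A (j(M, A) = 4*A + A = 5*A)
E(U, Y) = -12 - 3*U - 3*Y (E(U, Y) = 6 - 3*((U + 6) + Y) = 6 - 3*((6 + U) + Y) = 6 - 3*(6 + U + Y) = 6 + (-18 - 3*U - 3*Y) = -12 - 3*U - 3*Y)
(j(-8, -1) + E(13, -4))² = (5*(-1) + (-12 - 3*13 - 3*(-4)))² = (-5 + (-12 - 39 + 12))² = (-5 - 39)² = (-44)² = 1936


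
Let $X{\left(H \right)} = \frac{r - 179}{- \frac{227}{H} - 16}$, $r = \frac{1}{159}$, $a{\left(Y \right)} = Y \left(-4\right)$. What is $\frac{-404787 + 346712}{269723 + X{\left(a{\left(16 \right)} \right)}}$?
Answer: $- \frac{7359438225}{34181929169} \approx -0.2153$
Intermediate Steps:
$a{\left(Y \right)} = - 4 Y$
$r = \frac{1}{159} \approx 0.0062893$
$X{\left(H \right)} = - \frac{28460}{159 \left(-16 - \frac{227}{H}\right)}$ ($X{\left(H \right)} = \frac{\frac{1}{159} - 179}{- \frac{227}{H} - 16} = - \frac{28460}{159 \left(-16 - \frac{227}{H}\right)}$)
$\frac{-404787 + 346712}{269723 + X{\left(a{\left(16 \right)} \right)}} = \frac{-404787 + 346712}{269723 + \frac{28460 \left(\left(-4\right) 16\right)}{159 \left(227 + 16 \left(\left(-4\right) 16\right)\right)}} = - \frac{58075}{269723 + \frac{28460}{159} \left(-64\right) \frac{1}{227 + 16 \left(-64\right)}} = - \frac{58075}{269723 + \frac{28460}{159} \left(-64\right) \frac{1}{227 - 1024}} = - \frac{58075}{269723 + \frac{28460}{159} \left(-64\right) \frac{1}{-797}} = - \frac{58075}{269723 + \frac{28460}{159} \left(-64\right) \left(- \frac{1}{797}\right)} = - \frac{58075}{269723 + \frac{1821440}{126723}} = - \frac{58075}{\frac{34181929169}{126723}} = \left(-58075\right) \frac{126723}{34181929169} = - \frac{7359438225}{34181929169}$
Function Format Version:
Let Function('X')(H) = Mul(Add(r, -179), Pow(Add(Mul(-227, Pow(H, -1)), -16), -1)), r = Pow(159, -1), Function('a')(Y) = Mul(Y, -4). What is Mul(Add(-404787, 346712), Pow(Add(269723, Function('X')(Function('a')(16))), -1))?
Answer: Rational(-7359438225, 34181929169) ≈ -0.21530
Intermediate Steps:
Function('a')(Y) = Mul(-4, Y)
r = Rational(1, 159) ≈ 0.0062893
Function('X')(H) = Mul(Rational(-28460, 159), Pow(Add(-16, Mul(-227, Pow(H, -1))), -1)) (Function('X')(H) = Mul(Add(Rational(1, 159), -179), Pow(Add(Mul(-227, Pow(H, -1)), -16), -1)) = Mul(Rational(-28460, 159), Pow(Add(-16, Mul(-227, Pow(H, -1))), -1)))
Mul(Add(-404787, 346712), Pow(Add(269723, Function('X')(Function('a')(16))), -1)) = Mul(Add(-404787, 346712), Pow(Add(269723, Mul(Rational(28460, 159), Mul(-4, 16), Pow(Add(227, Mul(16, Mul(-4, 16))), -1))), -1)) = Mul(-58075, Pow(Add(269723, Mul(Rational(28460, 159), -64, Pow(Add(227, Mul(16, -64)), -1))), -1)) = Mul(-58075, Pow(Add(269723, Mul(Rational(28460, 159), -64, Pow(Add(227, -1024), -1))), -1)) = Mul(-58075, Pow(Add(269723, Mul(Rational(28460, 159), -64, Pow(-797, -1))), -1)) = Mul(-58075, Pow(Add(269723, Mul(Rational(28460, 159), -64, Rational(-1, 797))), -1)) = Mul(-58075, Pow(Add(269723, Rational(1821440, 126723)), -1)) = Mul(-58075, Pow(Rational(34181929169, 126723), -1)) = Mul(-58075, Rational(126723, 34181929169)) = Rational(-7359438225, 34181929169)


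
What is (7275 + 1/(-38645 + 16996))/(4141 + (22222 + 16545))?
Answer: 78748237/464457646 ≈ 0.16955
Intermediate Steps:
(7275 + 1/(-38645 + 16996))/(4141 + (22222 + 16545)) = (7275 + 1/(-21649))/(4141 + 38767) = (7275 - 1/21649)/42908 = (157496474/21649)*(1/42908) = 78748237/464457646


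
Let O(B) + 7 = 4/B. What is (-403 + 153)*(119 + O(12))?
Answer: -84250/3 ≈ -28083.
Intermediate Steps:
O(B) = -7 + 4/B
(-403 + 153)*(119 + O(12)) = (-403 + 153)*(119 + (-7 + 4/12)) = -250*(119 + (-7 + 4*(1/12))) = -250*(119 + (-7 + 1/3)) = -250*(119 - 20/3) = -250*337/3 = -84250/3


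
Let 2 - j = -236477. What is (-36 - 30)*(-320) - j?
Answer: -215359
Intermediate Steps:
j = 236479 (j = 2 - 1*(-236477) = 2 + 236477 = 236479)
(-36 - 30)*(-320) - j = (-36 - 30)*(-320) - 1*236479 = -66*(-320) - 236479 = 21120 - 236479 = -215359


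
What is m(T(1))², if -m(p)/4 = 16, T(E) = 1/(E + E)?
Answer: 4096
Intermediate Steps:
T(E) = 1/(2*E)
m(p) = -64 (m(p) = -4*16 = -64)
m(T(1))² = (-64)² = 4096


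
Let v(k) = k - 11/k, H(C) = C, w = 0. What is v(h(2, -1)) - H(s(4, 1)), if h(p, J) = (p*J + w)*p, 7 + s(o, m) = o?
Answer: 7/4 ≈ 1.7500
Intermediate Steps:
s(o, m) = -7 + o
h(p, J) = J*p**2 (h(p, J) = (p*J + 0)*p = (J*p + 0)*p = (J*p)*p = J*p**2)
v(k) = k - 11/k
v(h(2, -1)) - H(s(4, 1)) = (-1*2**2 - 11/((-1*2**2))) - (-7 + 4) = (-1*4 - 11/((-1*4))) - 1*(-3) = (-4 - 11/(-4)) + 3 = (-4 - 11*(-1/4)) + 3 = (-4 + 11/4) + 3 = -5/4 + 3 = 7/4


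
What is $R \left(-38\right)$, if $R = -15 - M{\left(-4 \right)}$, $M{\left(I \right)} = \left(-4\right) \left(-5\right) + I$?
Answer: $1178$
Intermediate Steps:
$M{\left(I \right)} = 20 + I$
$R = -31$ ($R = -15 - \left(20 - 4\right) = -15 - 16 = -31$)
$R \left(-38\right) = \left(-31\right) \left(-38\right) = 1178$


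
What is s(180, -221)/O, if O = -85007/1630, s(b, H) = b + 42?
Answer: -361860/85007 ≈ -4.2568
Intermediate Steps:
s(b, H) = 42 + b
O = -85007/1630 (O = -85007*1/1630 = -85007/1630 ≈ -52.152)
s(180, -221)/O = (42 + 180)/(-85007/1630) = 222*(-1630/85007) = -361860/85007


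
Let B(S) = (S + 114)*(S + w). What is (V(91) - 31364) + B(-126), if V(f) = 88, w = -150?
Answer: -27964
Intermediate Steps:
B(S) = (-150 + S)*(114 + S) (B(S) = (S + 114)*(S - 150) = (114 + S)*(-150 + S) = (-150 + S)*(114 + S))
(V(91) - 31364) + B(-126) = (88 - 31364) + (-17100 + (-126)**2 - 36*(-126)) = -31276 + (-17100 + 15876 + 4536) = -31276 + 3312 = -27964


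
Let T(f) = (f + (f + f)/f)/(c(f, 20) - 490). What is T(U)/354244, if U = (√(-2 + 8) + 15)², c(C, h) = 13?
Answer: -233/168974388 - 5*√6/28162398 ≈ -1.8138e-6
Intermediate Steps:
U = (15 + √6)² (U = (√6 + 15)² = (15 + √6)² ≈ 304.48)
T(f) = -2/477 - f/477 (T(f) = (f + (f + f)/f)/(13 - 490) = (f + (2*f)/f)/(-477) = (f + 2)*(-1/477) = (2 + f)*(-1/477) = -2/477 - f/477)
T(U)/354244 = (-2/477 - (15 + √6)²/477)/354244 = (-2/477 - (15 + √6)²/477)*(1/354244) = -1/84487194 - (15 + √6)²/168974388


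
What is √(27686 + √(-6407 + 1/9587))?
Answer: √(2544636013334 + 19174*I*√147217751499)/9587 ≈ 166.39 + 0.24053*I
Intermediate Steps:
√(27686 + √(-6407 + 1/9587)) = √(27686 + √(-61423908/9587)) = √(27686 + 2*I*√147217751499/9587)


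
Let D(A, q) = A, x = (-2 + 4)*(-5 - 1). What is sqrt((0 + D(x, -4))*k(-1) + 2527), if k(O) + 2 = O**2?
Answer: sqrt(2539) ≈ 50.388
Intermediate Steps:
x = -12 (x = 2*(-6) = -12)
k(O) = -2 + O**2
sqrt((0 + D(x, -4))*k(-1) + 2527) = sqrt((0 - 12)*(-2 + (-1)**2) + 2527) = sqrt(-12*(-2 + 1) + 2527) = sqrt(-12*(-1) + 2527) = sqrt(12 + 2527) = sqrt(2539)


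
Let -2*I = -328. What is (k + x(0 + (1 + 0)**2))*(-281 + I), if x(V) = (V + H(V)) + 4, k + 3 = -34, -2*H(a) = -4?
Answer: 3510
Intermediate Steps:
H(a) = 2 (H(a) = -1/2*(-4) = 2)
k = -37 (k = -3 - 34 = -37)
I = 164 (I = -1/2*(-328) = 164)
x(V) = 6 + V (x(V) = (V + 2) + 4 = (2 + V) + 4 = 6 + V)
(k + x(0 + (1 + 0)**2))*(-281 + I) = (-37 + (6 + (0 + (1 + 0)**2)))*(-281 + 164) = (-37 + (6 + (0 + 1**2)))*(-117) = (-37 + (6 + (0 + 1)))*(-117) = (-37 + (6 + 1))*(-117) = (-37 + 7)*(-117) = -30*(-117) = 3510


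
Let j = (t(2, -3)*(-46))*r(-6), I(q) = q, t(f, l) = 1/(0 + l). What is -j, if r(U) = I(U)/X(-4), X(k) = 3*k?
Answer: -23/3 ≈ -7.6667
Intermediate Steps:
t(f, l) = 1/l
r(U) = -U/12 (r(U) = U/((3*(-4))) = U/(-12) = U*(-1/12) = -U/12)
j = 23/3 (j = (-46/(-3))*(-1/12*(-6)) = -⅓*(-46)*(½) = (46/3)*(½) = 23/3 ≈ 7.6667)
-j = -1*23/3 = -23/3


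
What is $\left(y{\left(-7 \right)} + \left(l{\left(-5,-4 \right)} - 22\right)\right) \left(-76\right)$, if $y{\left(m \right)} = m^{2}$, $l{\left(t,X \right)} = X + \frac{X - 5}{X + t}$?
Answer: $-1824$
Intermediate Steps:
$l{\left(t,X \right)} = X + \frac{-5 + X}{X + t}$
$\left(y{\left(-7 \right)} + \left(l{\left(-5,-4 \right)} - 22\right)\right) \left(-76\right) = \left(\left(-7\right)^{2} - \left(22 - \frac{-5 - 4 + \left(-4\right)^{2} - -20}{-4 - 5}\right)\right) \left(-76\right) = \left(49 - \left(22 - \frac{-5 - 4 + 16 + 20}{-9}\right)\right) \left(-76\right) = \left(49 - 25\right) \left(-76\right) = 24 \left(-76\right) = -1824$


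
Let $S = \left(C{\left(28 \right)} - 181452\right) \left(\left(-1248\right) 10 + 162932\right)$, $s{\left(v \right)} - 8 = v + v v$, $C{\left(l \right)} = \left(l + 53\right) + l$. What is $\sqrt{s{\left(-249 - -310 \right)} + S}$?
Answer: $i \sqrt{27283413246} \approx 1.6518 \cdot 10^{5} i$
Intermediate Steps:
$C{\left(l \right)} = 53 + 2 l$ ($C{\left(l \right)} = \left(53 + l\right) + l = 53 + 2 l$)
$s{\left(v \right)} = 8 + v + v^{2}$ ($s{\left(v \right)} = 8 + \left(v + v v\right) = 8 + \left(v + v^{2}\right) = 8 + v + v^{2}$)
$S = -27283417036$ ($S = \left(\left(53 + 2 \cdot 28\right) - 181452\right) \left(\left(-1248\right) 10 + 162932\right) = \left(\left(53 + 56\right) - 181452\right) \left(-12480 + 162932\right) = \left(109 - 181452\right) 150452 = \left(-181343\right) 150452 = -27283417036$)
$\sqrt{s{\left(-249 - -310 \right)} + S} = \sqrt{\left(8 - -61 + \left(-249 - -310\right)^{2}\right) - 27283417036} = \sqrt{\left(8 + \left(-249 + 310\right) + \left(-249 + 310\right)^{2}\right) - 27283417036} = \sqrt{\left(8 + 61 + 61^{2}\right) - 27283417036} = \sqrt{\left(8 + 61 + 3721\right) - 27283417036} = \sqrt{3790 - 27283417036} = \sqrt{-27283413246} = i \sqrt{27283413246}$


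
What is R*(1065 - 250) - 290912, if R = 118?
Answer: -194742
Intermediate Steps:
R*(1065 - 250) - 290912 = 118*(1065 - 250) - 290912 = 118*815 - 290912 = 96170 - 290912 = -194742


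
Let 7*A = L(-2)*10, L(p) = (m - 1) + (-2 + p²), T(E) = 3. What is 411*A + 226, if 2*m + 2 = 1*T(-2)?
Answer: 7747/7 ≈ 1106.7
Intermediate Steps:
m = ½ (m = -1 + (1*3)/2 = -1 + (½)*3 = -1 + 3/2 = ½ ≈ 0.50000)
L(p) = -5/2 + p² (L(p) = (½ - 1) + (-2 + p²) = -½ + (-2 + p²) = -5/2 + p²)
A = 15/7 (A = ((-5/2 + (-2)²)*10)/7 = ((-5/2 + 4)*10)/7 = ((3/2)*10)/7 = (⅐)*15 = 15/7 ≈ 2.1429)
411*A + 226 = 411*(15/7) + 226 = 6165/7 + 226 = 7747/7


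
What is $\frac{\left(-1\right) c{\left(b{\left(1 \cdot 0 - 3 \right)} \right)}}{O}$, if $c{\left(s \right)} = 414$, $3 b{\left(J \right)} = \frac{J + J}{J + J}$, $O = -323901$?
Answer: $\frac{46}{35989} \approx 0.0012782$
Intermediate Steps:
$b{\left(J \right)} = \frac{1}{3}$ ($b{\left(J \right)} = \frac{\left(J + J\right) \frac{1}{J + J}}{3} = \frac{2 J \frac{1}{2 J}}{3} = \frac{1}{3} \cdot 1 = \frac{1}{3}$)
$\frac{\left(-1\right) c{\left(b{\left(1 \cdot 0 - 3 \right)} \right)}}{O} = \frac{\left(-1\right) 414}{-323901} = \left(-414\right) \left(- \frac{1}{323901}\right) = \frac{46}{35989}$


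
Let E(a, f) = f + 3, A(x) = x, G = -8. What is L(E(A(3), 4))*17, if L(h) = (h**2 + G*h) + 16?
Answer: 153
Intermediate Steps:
E(a, f) = 3 + f
L(h) = 16 + h**2 - 8*h (L(h) = (h**2 - 8*h) + 16 = 16 + h**2 - 8*h)
L(E(A(3), 4))*17 = (16 + (3 + 4)**2 - 8*(3 + 4))*17 = (16 + 7**2 - 8*7)*17 = (16 + 49 - 56)*17 = 9*17 = 153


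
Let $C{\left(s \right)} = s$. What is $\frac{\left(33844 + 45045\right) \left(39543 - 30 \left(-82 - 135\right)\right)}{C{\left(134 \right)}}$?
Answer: $\frac{3633075117}{134} \approx 2.7113 \cdot 10^{7}$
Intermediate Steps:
$\frac{\left(33844 + 45045\right) \left(39543 - 30 \left(-82 - 135\right)\right)}{C{\left(134 \right)}} = \frac{\left(33844 + 45045\right) \left(39543 - 30 \left(-82 - 135\right)\right)}{134} = 78889 \left(39543 - -6510\right) \frac{1}{134} = 78889 \left(39543 + 6510\right) \frac{1}{134} = 78889 \cdot 46053 \cdot \frac{1}{134} = 3633075117 \cdot \frac{1}{134} = \frac{3633075117}{134}$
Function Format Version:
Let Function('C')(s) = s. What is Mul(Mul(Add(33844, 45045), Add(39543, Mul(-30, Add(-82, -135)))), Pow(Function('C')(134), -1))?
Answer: Rational(3633075117, 134) ≈ 2.7113e+7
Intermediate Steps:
Mul(Mul(Add(33844, 45045), Add(39543, Mul(-30, Add(-82, -135)))), Pow(Function('C')(134), -1)) = Mul(Mul(Add(33844, 45045), Add(39543, Mul(-30, Add(-82, -135)))), Pow(134, -1)) = Mul(Mul(78889, Add(39543, Mul(-30, -217))), Rational(1, 134)) = Mul(Mul(78889, Add(39543, 6510)), Rational(1, 134)) = Mul(Mul(78889, 46053), Rational(1, 134)) = Mul(3633075117, Rational(1, 134)) = Rational(3633075117, 134)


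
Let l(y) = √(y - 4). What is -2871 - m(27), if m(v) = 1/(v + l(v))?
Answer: -2026953/706 + √23/706 ≈ -2871.0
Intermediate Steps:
l(y) = √(-4 + y)
m(v) = 1/(v + √(-4 + v))
-2871 - m(27) = -2871 - 1/(27 + √(-4 + 27)) = -2871 - 1/(27 + √23)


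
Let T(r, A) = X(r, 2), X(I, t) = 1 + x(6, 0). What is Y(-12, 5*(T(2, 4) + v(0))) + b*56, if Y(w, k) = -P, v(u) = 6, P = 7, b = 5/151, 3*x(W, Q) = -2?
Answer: -777/151 ≈ -5.1457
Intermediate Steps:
x(W, Q) = -⅔ (x(W, Q) = (⅓)*(-2) = -⅔)
b = 5/151 (b = 5*(1/151) = 5/151 ≈ 0.033113)
X(I, t) = ⅓ (X(I, t) = 1 - ⅔ = ⅓)
T(r, A) = ⅓
Y(w, k) = -7 (Y(w, k) = -1*7 = -7)
Y(-12, 5*(T(2, 4) + v(0))) + b*56 = -7 + (5/151)*56 = -7 + 280/151 = -777/151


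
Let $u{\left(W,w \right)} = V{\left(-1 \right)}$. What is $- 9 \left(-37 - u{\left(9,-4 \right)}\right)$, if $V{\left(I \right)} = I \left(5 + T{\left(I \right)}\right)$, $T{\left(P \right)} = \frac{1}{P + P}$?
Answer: $\frac{585}{2} \approx 292.5$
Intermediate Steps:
$T{\left(P \right)} = \frac{1}{2 P}$
$V{\left(I \right)} = I \left(5 + \frac{1}{2 I}\right)$
$u{\left(W,w \right)} = - \frac{9}{2}$ ($u{\left(W,w \right)} = \frac{1}{2} + 5 \left(-1\right) = \frac{1}{2} - 5 = - \frac{9}{2}$)
$- 9 \left(-37 - u{\left(9,-4 \right)}\right) = - 9 \left(-37 - - \frac{9}{2}\right) = - 9 \left(-37 + \frac{9}{2}\right) = \left(-9\right) \left(- \frac{65}{2}\right) = \frac{585}{2}$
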